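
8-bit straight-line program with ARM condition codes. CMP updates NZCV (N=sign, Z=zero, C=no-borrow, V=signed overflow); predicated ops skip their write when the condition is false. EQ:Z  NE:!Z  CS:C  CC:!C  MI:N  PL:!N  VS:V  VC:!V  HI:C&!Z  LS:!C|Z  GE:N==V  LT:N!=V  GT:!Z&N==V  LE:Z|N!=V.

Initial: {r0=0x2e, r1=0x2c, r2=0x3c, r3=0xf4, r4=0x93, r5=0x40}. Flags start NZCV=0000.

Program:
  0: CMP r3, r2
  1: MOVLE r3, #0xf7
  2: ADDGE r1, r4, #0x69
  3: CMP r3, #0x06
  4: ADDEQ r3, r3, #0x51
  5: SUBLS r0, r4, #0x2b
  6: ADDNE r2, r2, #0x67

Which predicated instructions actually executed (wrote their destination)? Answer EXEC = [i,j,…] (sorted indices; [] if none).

0: ✓ CMP  NZCV=1010
1: ✓ MOVLE  r3←0xf7
2: · ADDGE
3: ✓ CMP  NZCV=1010
4: · ADDEQ
5: · SUBLS
6: ✓ ADDNE  r2←0xa3

EXEC = [1,6]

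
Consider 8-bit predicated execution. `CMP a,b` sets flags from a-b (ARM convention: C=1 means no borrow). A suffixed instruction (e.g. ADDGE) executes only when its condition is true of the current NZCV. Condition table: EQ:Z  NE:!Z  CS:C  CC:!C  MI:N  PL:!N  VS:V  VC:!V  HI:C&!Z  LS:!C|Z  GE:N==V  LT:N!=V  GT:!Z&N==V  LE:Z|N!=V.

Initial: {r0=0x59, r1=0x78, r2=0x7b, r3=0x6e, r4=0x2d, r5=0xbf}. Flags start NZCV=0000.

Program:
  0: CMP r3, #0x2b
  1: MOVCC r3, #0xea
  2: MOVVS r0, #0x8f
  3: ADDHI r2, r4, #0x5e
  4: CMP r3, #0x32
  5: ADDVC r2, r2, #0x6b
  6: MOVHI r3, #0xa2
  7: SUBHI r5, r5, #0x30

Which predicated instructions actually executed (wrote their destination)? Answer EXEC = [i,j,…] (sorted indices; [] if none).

EXEC = [3,5,6,7]

0: ✓ CMP  NZCV=0010
1: · MOVCC
2: · MOVVS
3: ✓ ADDHI  r2←0x8b
4: ✓ CMP  NZCV=0010
5: ✓ ADDVC  r2←0xf6
6: ✓ MOVHI  r3←0xa2
7: ✓ SUBHI  r5←0x8f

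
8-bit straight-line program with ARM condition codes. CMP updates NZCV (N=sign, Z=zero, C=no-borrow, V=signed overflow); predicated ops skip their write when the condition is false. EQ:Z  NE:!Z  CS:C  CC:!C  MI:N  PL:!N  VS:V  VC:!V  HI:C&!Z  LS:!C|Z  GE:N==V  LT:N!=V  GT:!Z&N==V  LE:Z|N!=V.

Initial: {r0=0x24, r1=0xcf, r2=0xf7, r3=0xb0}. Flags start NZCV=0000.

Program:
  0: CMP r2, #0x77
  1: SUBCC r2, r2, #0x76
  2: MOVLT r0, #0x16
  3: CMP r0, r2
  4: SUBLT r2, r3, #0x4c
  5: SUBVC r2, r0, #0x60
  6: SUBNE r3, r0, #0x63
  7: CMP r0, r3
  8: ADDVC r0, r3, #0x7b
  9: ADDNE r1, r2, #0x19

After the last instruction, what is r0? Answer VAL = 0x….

[0] flags=1010 → (cmp)
[1] flags=1010 CC?F → skip
[2] flags=1010 LT?T → r0=0x16
[3] flags=0000 → (cmp)
[4] flags=0000 LT?F → skip
[5] flags=0000 VC?T → r2=0xb6
[6] flags=0000 NE?T → r3=0xb3
[7] flags=0000 → (cmp)
[8] flags=0000 VC?T → r0=0x2e
[9] flags=0000 NE?T → r1=0xcf

VAL = 0x2e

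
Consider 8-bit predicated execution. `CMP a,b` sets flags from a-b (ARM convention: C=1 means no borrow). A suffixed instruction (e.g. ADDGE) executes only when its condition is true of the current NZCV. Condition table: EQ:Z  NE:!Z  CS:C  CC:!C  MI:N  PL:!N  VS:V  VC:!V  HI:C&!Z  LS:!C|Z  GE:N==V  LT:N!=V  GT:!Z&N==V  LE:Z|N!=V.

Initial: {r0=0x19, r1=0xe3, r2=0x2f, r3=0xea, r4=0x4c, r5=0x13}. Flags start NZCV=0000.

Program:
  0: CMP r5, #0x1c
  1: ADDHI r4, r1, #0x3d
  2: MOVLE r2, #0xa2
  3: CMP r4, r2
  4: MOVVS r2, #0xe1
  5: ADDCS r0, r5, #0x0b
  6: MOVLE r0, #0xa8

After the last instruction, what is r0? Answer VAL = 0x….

VAL = 0x19

0: ✓ CMP  NZCV=1000
1: · ADDHI
2: ✓ MOVLE  r2←0xa2
3: ✓ CMP  NZCV=1001
4: ✓ MOVVS  r2←0xe1
5: · ADDCS
6: · MOVLE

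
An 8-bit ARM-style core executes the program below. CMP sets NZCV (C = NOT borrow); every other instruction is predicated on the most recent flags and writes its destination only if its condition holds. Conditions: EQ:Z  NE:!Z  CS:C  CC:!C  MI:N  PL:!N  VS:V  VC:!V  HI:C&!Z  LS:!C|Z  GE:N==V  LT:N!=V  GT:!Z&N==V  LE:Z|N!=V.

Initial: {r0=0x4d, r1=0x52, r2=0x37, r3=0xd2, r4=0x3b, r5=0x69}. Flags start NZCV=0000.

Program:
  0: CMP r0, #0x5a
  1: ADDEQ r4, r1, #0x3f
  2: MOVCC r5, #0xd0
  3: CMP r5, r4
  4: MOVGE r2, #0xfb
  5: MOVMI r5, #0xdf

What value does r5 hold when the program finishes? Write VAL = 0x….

0: ✓ CMP  NZCV=1000
1: · ADDEQ
2: ✓ MOVCC  r5←0xd0
3: ✓ CMP  NZCV=1010
4: · MOVGE
5: ✓ MOVMI  r5←0xdf

VAL = 0xdf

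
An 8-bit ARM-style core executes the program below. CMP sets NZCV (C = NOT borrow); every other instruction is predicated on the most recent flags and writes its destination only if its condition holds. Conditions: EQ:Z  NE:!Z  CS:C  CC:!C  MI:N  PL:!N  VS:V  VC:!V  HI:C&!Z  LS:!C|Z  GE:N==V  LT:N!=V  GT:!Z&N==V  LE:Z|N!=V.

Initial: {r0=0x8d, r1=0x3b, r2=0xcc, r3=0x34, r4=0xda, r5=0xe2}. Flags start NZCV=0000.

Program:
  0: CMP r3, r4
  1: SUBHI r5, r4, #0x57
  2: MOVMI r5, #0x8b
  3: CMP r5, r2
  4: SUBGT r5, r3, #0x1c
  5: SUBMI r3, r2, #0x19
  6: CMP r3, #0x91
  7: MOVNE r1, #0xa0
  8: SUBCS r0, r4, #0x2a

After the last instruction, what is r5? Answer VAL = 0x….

0: ✓ CMP  NZCV=0000
1: · SUBHI
2: · MOVMI
3: ✓ CMP  NZCV=0010
4: ✓ SUBGT  r5←0x18
5: · SUBMI
6: ✓ CMP  NZCV=1001
7: ✓ MOVNE  r1←0xa0
8: · SUBCS

VAL = 0x18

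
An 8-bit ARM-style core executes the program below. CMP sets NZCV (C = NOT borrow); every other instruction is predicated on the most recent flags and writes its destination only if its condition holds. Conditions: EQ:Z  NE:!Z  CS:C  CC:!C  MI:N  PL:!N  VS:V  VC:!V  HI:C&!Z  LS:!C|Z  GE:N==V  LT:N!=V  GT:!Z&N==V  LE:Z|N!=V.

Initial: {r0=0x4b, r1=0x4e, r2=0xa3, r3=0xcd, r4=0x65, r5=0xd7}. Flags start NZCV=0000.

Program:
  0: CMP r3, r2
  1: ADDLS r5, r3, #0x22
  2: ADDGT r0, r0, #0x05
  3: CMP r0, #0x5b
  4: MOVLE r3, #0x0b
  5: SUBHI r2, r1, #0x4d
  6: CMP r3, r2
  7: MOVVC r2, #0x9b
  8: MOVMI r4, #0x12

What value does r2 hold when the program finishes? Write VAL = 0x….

VAL = 0x9b

0: ✓ CMP  NZCV=0010
1: · ADDLS
2: ✓ ADDGT  r0←0x50
3: ✓ CMP  NZCV=1000
4: ✓ MOVLE  r3←0x0b
5: · SUBHI
6: ✓ CMP  NZCV=0000
7: ✓ MOVVC  r2←0x9b
8: · MOVMI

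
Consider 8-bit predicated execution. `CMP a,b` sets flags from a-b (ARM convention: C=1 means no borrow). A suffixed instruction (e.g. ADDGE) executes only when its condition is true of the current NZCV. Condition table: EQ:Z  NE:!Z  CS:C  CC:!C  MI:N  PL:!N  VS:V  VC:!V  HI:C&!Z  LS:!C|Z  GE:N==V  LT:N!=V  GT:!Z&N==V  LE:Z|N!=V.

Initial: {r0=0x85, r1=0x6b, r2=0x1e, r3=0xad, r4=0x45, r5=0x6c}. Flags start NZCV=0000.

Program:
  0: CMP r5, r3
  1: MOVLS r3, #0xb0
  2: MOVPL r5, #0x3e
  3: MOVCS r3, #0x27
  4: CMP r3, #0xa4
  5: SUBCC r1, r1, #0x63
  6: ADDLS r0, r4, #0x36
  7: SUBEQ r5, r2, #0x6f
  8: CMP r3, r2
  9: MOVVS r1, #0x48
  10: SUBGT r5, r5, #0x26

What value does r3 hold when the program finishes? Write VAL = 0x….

0: ✓ CMP  NZCV=1001
1: ✓ MOVLS  r3←0xb0
2: · MOVPL
3: · MOVCS
4: ✓ CMP  NZCV=0010
5: · SUBCC
6: · ADDLS
7: · SUBEQ
8: ✓ CMP  NZCV=1010
9: · MOVVS
10: · SUBGT

VAL = 0xb0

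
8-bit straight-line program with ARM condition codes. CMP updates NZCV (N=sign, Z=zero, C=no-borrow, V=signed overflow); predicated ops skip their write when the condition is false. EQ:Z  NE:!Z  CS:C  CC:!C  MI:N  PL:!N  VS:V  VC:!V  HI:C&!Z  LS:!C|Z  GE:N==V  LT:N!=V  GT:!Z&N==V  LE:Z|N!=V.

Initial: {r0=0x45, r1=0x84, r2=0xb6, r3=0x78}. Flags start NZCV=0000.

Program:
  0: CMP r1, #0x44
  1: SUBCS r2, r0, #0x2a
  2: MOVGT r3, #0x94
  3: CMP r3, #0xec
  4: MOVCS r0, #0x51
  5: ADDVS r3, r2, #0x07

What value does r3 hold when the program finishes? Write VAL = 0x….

VAL = 0x22

[0] flags=0011 → (cmp)
[1] flags=0011 CS?T → r2=0x1b
[2] flags=0011 GT?F → skip
[3] flags=1001 → (cmp)
[4] flags=1001 CS?F → skip
[5] flags=1001 VS?T → r3=0x22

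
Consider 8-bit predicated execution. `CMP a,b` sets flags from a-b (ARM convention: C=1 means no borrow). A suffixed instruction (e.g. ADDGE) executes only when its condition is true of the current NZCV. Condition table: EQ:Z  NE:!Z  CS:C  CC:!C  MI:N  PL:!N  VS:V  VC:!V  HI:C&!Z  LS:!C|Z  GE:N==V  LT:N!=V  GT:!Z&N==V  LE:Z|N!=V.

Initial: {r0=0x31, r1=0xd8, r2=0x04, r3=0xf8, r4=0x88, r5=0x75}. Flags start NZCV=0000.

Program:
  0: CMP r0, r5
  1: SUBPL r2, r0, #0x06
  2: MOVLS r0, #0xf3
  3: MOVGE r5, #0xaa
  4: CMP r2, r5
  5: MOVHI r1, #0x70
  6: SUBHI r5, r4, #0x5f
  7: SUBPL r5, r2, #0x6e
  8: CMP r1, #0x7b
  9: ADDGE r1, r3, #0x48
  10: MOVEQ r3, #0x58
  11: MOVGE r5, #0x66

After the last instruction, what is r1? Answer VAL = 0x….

[0] flags=1000 → (cmp)
[1] flags=1000 PL?F → skip
[2] flags=1000 LS?T → r0=0xf3
[3] flags=1000 GE?F → skip
[4] flags=1000 → (cmp)
[5] flags=1000 HI?F → skip
[6] flags=1000 HI?F → skip
[7] flags=1000 PL?F → skip
[8] flags=0011 → (cmp)
[9] flags=0011 GE?F → skip
[10] flags=0011 EQ?F → skip
[11] flags=0011 GE?F → skip

VAL = 0xd8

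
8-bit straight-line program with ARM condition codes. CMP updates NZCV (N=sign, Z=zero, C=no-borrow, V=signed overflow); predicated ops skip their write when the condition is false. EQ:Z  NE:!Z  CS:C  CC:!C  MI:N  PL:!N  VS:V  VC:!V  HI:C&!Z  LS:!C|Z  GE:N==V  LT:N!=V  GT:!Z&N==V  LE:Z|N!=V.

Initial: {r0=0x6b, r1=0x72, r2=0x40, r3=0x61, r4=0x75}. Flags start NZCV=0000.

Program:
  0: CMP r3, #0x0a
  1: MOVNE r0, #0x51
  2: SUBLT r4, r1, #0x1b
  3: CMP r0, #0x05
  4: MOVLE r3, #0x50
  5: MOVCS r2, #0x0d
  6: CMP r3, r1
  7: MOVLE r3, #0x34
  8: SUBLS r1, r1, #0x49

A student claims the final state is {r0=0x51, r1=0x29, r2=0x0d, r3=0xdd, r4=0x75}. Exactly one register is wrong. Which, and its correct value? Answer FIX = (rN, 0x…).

[0] flags=0010 → (cmp)
[1] flags=0010 NE?T → r0=0x51
[2] flags=0010 LT?F → skip
[3] flags=0010 → (cmp)
[4] flags=0010 LE?F → skip
[5] flags=0010 CS?T → r2=0x0d
[6] flags=1000 → (cmp)
[7] flags=1000 LE?T → r3=0x34
[8] flags=1000 LS?T → r1=0x29

FIX = (r3, 0x34)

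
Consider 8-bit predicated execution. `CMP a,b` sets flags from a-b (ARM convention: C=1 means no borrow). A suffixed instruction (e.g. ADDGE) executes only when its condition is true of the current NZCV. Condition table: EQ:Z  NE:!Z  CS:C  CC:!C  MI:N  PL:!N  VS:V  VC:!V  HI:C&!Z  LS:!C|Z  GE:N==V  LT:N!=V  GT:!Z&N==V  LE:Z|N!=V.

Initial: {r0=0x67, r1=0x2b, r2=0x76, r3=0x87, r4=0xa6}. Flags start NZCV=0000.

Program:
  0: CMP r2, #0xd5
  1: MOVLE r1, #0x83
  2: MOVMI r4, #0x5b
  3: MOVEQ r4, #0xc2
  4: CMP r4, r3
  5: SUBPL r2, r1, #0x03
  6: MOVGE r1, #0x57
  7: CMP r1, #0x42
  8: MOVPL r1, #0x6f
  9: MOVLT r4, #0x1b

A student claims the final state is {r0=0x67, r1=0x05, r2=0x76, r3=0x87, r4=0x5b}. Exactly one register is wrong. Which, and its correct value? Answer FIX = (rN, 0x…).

FIX = (r1, 0x6f)

[0] flags=1001 → (cmp)
[1] flags=1001 LE?F → skip
[2] flags=1001 MI?T → r4=0x5b
[3] flags=1001 EQ?F → skip
[4] flags=1001 → (cmp)
[5] flags=1001 PL?F → skip
[6] flags=1001 GE?T → r1=0x57
[7] flags=0010 → (cmp)
[8] flags=0010 PL?T → r1=0x6f
[9] flags=0010 LT?F → skip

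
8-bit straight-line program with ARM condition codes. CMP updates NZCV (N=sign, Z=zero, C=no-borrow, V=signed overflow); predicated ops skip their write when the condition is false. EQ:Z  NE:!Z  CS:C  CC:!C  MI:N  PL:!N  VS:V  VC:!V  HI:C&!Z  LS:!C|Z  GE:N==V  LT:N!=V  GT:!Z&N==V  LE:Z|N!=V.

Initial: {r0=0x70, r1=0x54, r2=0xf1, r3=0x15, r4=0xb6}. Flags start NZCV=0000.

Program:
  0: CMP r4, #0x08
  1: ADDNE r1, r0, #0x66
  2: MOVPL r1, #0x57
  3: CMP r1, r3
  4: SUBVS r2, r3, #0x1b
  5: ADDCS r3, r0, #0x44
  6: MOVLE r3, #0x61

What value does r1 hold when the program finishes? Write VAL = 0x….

VAL = 0xd6

[0] flags=1010 → (cmp)
[1] flags=1010 NE?T → r1=0xd6
[2] flags=1010 PL?F → skip
[3] flags=1010 → (cmp)
[4] flags=1010 VS?F → skip
[5] flags=1010 CS?T → r3=0xb4
[6] flags=1010 LE?T → r3=0x61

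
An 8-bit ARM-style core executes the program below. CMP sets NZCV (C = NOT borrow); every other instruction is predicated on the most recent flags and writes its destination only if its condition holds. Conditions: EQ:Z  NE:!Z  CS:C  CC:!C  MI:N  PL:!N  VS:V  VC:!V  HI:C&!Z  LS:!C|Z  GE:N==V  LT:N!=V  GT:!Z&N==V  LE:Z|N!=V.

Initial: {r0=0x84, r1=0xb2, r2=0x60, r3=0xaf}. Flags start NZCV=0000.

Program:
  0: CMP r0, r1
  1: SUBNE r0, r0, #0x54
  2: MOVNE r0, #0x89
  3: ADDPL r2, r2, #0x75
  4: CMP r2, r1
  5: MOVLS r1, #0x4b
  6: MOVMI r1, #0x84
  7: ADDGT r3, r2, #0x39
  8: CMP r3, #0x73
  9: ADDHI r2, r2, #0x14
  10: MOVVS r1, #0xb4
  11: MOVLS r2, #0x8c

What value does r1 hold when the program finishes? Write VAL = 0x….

0: ✓ CMP  NZCV=1000
1: ✓ SUBNE  r0←0x30
2: ✓ MOVNE  r0←0x89
3: · ADDPL
4: ✓ CMP  NZCV=1001
5: ✓ MOVLS  r1←0x4b
6: ✓ MOVMI  r1←0x84
7: ✓ ADDGT  r3←0x99
8: ✓ CMP  NZCV=0011
9: ✓ ADDHI  r2←0x74
10: ✓ MOVVS  r1←0xb4
11: · MOVLS

VAL = 0xb4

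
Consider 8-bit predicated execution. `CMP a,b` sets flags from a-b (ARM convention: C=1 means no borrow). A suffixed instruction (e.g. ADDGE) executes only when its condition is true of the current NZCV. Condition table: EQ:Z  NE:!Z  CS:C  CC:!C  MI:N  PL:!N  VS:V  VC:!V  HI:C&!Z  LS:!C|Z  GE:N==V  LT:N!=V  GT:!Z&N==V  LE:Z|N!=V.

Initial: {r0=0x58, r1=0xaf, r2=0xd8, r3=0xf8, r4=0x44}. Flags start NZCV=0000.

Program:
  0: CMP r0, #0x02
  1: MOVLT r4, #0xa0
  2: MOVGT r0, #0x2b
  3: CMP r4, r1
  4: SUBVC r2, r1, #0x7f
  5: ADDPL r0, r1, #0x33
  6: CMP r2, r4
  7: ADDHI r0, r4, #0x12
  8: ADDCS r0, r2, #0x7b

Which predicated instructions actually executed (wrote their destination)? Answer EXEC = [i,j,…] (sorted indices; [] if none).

0: ✓ CMP  NZCV=0010
1: · MOVLT
2: ✓ MOVGT  r0←0x2b
3: ✓ CMP  NZCV=1001
4: · SUBVC
5: · ADDPL
6: ✓ CMP  NZCV=1010
7: ✓ ADDHI  r0←0x56
8: ✓ ADDCS  r0←0x53

EXEC = [2,7,8]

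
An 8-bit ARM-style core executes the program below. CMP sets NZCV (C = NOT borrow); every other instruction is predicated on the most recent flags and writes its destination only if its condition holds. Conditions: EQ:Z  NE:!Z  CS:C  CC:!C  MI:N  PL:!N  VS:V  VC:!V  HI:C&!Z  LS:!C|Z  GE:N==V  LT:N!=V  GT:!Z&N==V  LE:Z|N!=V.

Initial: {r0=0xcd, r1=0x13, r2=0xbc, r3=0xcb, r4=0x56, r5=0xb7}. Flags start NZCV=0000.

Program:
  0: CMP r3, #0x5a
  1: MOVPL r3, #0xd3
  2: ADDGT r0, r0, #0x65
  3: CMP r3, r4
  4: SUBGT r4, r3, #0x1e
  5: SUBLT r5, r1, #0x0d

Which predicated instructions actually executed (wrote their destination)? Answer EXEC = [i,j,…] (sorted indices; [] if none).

EXEC = [1,5]

[0] flags=0011 → (cmp)
[1] flags=0011 PL?T → r3=0xd3
[2] flags=0011 GT?F → skip
[3] flags=0011 → (cmp)
[4] flags=0011 GT?F → skip
[5] flags=0011 LT?T → r5=0x06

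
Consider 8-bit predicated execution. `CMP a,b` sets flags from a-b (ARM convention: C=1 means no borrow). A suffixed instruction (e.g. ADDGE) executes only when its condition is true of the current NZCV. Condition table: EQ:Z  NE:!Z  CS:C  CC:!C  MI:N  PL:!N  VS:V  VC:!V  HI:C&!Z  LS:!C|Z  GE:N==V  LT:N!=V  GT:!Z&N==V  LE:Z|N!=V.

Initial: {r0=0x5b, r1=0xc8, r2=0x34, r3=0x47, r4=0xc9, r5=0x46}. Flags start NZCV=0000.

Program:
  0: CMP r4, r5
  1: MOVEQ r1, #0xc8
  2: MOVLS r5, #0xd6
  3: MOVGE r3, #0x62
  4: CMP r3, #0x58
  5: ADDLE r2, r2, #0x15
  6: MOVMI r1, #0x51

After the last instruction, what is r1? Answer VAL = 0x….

0: ✓ CMP  NZCV=1010
1: · MOVEQ
2: · MOVLS
3: · MOVGE
4: ✓ CMP  NZCV=1000
5: ✓ ADDLE  r2←0x49
6: ✓ MOVMI  r1←0x51

VAL = 0x51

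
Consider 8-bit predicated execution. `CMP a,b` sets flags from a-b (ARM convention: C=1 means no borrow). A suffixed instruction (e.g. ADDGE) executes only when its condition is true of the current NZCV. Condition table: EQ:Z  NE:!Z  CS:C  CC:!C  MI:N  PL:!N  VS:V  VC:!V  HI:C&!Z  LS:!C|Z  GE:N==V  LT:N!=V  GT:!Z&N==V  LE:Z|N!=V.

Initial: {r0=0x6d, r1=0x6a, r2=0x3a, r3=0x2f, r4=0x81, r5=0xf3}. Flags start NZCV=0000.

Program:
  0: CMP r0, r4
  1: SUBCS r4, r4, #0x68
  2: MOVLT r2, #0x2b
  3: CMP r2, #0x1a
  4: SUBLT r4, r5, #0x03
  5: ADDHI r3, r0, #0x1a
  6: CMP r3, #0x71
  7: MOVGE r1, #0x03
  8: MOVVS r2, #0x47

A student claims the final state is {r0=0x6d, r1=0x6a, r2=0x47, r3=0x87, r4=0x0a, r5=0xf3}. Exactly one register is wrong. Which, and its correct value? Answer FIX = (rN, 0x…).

[0] flags=1001 → (cmp)
[1] flags=1001 CS?F → skip
[2] flags=1001 LT?F → skip
[3] flags=0010 → (cmp)
[4] flags=0010 LT?F → skip
[5] flags=0010 HI?T → r3=0x87
[6] flags=0011 → (cmp)
[7] flags=0011 GE?F → skip
[8] flags=0011 VS?T → r2=0x47

FIX = (r4, 0x81)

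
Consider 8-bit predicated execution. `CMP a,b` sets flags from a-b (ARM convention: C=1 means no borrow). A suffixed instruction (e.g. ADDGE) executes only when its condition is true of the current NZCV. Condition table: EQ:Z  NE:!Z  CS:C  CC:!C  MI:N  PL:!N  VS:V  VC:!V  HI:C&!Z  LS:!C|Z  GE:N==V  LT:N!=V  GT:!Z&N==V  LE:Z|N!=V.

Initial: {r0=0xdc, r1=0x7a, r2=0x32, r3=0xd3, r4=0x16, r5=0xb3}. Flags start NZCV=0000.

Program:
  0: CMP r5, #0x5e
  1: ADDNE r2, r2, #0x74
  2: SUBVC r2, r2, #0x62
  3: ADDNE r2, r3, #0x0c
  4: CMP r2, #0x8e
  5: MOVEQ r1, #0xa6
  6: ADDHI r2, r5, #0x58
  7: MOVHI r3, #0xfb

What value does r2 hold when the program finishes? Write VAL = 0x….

[0] flags=0011 → (cmp)
[1] flags=0011 NE?T → r2=0xa6
[2] flags=0011 VC?F → skip
[3] flags=0011 NE?T → r2=0xdf
[4] flags=0010 → (cmp)
[5] flags=0010 EQ?F → skip
[6] flags=0010 HI?T → r2=0x0b
[7] flags=0010 HI?T → r3=0xfb

VAL = 0x0b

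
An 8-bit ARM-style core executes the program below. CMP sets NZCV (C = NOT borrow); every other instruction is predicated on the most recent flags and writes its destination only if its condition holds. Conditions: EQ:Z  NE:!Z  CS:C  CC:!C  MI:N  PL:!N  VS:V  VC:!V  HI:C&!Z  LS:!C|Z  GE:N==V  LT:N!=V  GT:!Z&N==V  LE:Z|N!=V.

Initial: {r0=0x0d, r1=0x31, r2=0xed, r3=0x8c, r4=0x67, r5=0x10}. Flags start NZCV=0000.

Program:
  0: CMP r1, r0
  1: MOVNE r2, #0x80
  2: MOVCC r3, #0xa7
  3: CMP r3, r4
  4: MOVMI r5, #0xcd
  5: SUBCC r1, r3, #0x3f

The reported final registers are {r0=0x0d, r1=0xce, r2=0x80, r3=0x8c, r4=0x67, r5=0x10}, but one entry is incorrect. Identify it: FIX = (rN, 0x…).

FIX = (r1, 0x31)

[0] flags=0010 → (cmp)
[1] flags=0010 NE?T → r2=0x80
[2] flags=0010 CC?F → skip
[3] flags=0011 → (cmp)
[4] flags=0011 MI?F → skip
[5] flags=0011 CC?F → skip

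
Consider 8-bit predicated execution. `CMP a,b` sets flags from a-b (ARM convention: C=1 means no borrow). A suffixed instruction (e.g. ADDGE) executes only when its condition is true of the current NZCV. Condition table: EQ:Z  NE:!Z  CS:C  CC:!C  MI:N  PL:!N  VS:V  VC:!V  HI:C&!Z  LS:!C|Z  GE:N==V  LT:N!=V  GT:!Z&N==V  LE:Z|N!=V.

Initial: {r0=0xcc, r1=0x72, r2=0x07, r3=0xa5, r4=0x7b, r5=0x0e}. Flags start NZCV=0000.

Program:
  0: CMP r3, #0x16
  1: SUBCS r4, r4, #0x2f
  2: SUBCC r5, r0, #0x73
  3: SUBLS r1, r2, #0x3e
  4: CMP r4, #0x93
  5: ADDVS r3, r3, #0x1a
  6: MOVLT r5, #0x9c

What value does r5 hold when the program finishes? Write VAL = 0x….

VAL = 0x0e

[0] flags=1010 → (cmp)
[1] flags=1010 CS?T → r4=0x4c
[2] flags=1010 CC?F → skip
[3] flags=1010 LS?F → skip
[4] flags=1001 → (cmp)
[5] flags=1001 VS?T → r3=0xbf
[6] flags=1001 LT?F → skip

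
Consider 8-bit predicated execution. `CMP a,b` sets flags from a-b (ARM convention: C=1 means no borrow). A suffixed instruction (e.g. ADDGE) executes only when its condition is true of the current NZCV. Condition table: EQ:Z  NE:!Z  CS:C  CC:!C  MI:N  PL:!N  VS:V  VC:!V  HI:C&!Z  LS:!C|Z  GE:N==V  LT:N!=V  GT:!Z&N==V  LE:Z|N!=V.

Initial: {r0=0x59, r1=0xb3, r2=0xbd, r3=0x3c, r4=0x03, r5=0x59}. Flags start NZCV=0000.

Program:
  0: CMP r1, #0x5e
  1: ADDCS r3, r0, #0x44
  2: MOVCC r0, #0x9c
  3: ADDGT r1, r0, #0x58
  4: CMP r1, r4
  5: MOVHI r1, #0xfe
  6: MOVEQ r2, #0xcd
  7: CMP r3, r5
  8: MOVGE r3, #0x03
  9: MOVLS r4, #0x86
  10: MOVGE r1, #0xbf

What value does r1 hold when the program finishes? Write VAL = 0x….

VAL = 0xfe

0: ✓ CMP  NZCV=0011
1: ✓ ADDCS  r3←0x9d
2: · MOVCC
3: · ADDGT
4: ✓ CMP  NZCV=1010
5: ✓ MOVHI  r1←0xfe
6: · MOVEQ
7: ✓ CMP  NZCV=0011
8: · MOVGE
9: · MOVLS
10: · MOVGE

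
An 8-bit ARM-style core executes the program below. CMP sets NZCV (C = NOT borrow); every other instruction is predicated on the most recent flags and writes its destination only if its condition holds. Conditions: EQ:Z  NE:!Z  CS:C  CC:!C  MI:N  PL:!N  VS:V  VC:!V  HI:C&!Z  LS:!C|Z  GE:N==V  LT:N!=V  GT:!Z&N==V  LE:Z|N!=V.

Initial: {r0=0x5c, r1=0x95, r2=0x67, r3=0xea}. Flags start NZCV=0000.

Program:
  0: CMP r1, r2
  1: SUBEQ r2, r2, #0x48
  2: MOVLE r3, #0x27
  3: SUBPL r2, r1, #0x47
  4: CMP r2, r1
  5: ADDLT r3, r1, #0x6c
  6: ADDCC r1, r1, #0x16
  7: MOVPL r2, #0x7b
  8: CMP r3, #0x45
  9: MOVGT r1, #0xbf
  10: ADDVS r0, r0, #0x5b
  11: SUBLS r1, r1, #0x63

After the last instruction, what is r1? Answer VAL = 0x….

VAL = 0x48

0: ✓ CMP  NZCV=0011
1: · SUBEQ
2: ✓ MOVLE  r3←0x27
3: ✓ SUBPL  r2←0x4e
4: ✓ CMP  NZCV=1001
5: · ADDLT
6: ✓ ADDCC  r1←0xab
7: · MOVPL
8: ✓ CMP  NZCV=1000
9: · MOVGT
10: · ADDVS
11: ✓ SUBLS  r1←0x48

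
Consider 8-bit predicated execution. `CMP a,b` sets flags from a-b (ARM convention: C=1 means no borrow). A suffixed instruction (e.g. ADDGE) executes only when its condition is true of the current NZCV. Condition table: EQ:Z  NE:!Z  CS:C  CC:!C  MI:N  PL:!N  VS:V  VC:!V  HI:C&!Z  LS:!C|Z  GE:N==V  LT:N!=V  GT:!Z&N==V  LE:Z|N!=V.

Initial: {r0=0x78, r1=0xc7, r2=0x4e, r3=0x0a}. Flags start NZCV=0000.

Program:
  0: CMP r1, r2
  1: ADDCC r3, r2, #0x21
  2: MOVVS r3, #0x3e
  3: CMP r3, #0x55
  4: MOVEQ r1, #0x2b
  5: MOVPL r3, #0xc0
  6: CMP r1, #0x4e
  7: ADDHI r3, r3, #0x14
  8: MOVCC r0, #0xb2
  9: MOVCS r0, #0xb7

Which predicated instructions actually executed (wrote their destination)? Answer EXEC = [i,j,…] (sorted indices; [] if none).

EXEC = [2,7,9]

0: ✓ CMP  NZCV=0011
1: · ADDCC
2: ✓ MOVVS  r3←0x3e
3: ✓ CMP  NZCV=1000
4: · MOVEQ
5: · MOVPL
6: ✓ CMP  NZCV=0011
7: ✓ ADDHI  r3←0x52
8: · MOVCC
9: ✓ MOVCS  r0←0xb7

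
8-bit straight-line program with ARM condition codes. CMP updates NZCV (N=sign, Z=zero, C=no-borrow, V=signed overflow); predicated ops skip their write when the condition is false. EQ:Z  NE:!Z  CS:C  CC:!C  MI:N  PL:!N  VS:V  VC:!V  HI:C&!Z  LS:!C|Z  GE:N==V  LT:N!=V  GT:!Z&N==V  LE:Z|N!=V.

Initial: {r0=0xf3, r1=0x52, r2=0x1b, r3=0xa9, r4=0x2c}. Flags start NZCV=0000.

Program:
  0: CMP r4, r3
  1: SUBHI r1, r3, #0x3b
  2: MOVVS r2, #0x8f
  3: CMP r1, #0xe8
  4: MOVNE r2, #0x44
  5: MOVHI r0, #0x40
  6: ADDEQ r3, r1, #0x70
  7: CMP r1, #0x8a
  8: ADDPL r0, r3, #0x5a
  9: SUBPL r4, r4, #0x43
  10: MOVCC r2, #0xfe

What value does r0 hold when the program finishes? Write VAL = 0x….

0: ✓ CMP  NZCV=1001
1: · SUBHI
2: ✓ MOVVS  r2←0x8f
3: ✓ CMP  NZCV=0000
4: ✓ MOVNE  r2←0x44
5: · MOVHI
6: · ADDEQ
7: ✓ CMP  NZCV=1001
8: · ADDPL
9: · SUBPL
10: ✓ MOVCC  r2←0xfe

VAL = 0xf3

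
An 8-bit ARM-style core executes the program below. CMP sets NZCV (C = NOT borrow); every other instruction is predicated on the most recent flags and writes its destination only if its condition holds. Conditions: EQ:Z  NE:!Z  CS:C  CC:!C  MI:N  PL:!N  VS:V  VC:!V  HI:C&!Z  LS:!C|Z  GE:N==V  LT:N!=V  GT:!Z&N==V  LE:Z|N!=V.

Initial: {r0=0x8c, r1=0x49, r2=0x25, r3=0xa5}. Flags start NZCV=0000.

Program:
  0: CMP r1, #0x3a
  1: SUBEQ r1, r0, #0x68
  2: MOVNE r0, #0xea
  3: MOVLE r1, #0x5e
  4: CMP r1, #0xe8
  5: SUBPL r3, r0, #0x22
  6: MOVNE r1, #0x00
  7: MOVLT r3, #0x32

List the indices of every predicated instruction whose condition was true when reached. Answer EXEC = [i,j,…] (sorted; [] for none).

0: ✓ CMP  NZCV=0010
1: · SUBEQ
2: ✓ MOVNE  r0←0xea
3: · MOVLE
4: ✓ CMP  NZCV=0000
5: ✓ SUBPL  r3←0xc8
6: ✓ MOVNE  r1←0x00
7: · MOVLT

EXEC = [2,5,6]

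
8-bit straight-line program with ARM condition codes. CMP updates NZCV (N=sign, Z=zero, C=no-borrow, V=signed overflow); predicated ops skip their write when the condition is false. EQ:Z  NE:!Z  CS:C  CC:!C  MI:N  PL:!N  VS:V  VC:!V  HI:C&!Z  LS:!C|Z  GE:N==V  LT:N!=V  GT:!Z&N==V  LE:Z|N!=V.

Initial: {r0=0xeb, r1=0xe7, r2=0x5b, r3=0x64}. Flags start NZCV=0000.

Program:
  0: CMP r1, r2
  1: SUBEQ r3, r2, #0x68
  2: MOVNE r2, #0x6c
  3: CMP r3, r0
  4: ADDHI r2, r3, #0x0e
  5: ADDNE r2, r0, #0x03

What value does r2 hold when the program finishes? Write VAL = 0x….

[0] flags=1010 → (cmp)
[1] flags=1010 EQ?F → skip
[2] flags=1010 NE?T → r2=0x6c
[3] flags=0000 → (cmp)
[4] flags=0000 HI?F → skip
[5] flags=0000 NE?T → r2=0xee

VAL = 0xee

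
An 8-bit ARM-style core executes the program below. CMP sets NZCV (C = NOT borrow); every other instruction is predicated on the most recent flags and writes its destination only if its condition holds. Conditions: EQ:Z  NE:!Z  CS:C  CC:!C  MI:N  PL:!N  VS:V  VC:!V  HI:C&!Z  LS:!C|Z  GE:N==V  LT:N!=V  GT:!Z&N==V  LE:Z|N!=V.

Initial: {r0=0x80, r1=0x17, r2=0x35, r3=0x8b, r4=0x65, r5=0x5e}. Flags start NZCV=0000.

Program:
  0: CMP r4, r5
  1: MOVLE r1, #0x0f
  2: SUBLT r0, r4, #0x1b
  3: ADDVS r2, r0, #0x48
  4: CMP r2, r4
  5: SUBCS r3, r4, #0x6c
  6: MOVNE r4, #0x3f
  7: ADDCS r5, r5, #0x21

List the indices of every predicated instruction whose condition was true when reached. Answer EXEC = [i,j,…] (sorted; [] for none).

[0] flags=0010 → (cmp)
[1] flags=0010 LE?F → skip
[2] flags=0010 LT?F → skip
[3] flags=0010 VS?F → skip
[4] flags=1000 → (cmp)
[5] flags=1000 CS?F → skip
[6] flags=1000 NE?T → r4=0x3f
[7] flags=1000 CS?F → skip

EXEC = [6]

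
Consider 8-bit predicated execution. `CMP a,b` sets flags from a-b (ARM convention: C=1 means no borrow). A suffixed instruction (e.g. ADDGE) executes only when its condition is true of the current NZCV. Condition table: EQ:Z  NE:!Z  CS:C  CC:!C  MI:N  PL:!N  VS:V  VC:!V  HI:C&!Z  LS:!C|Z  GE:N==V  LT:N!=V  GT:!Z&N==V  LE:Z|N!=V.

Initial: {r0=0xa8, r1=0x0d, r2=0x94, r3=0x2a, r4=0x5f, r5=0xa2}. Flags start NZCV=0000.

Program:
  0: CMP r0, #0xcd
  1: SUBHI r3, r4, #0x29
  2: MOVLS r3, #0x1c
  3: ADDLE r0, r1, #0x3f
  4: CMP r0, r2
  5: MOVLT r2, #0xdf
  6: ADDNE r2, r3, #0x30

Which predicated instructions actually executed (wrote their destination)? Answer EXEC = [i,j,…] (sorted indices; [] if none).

EXEC = [2,3,6]

[0] flags=1000 → (cmp)
[1] flags=1000 HI?F → skip
[2] flags=1000 LS?T → r3=0x1c
[3] flags=1000 LE?T → r0=0x4c
[4] flags=1001 → (cmp)
[5] flags=1001 LT?F → skip
[6] flags=1001 NE?T → r2=0x4c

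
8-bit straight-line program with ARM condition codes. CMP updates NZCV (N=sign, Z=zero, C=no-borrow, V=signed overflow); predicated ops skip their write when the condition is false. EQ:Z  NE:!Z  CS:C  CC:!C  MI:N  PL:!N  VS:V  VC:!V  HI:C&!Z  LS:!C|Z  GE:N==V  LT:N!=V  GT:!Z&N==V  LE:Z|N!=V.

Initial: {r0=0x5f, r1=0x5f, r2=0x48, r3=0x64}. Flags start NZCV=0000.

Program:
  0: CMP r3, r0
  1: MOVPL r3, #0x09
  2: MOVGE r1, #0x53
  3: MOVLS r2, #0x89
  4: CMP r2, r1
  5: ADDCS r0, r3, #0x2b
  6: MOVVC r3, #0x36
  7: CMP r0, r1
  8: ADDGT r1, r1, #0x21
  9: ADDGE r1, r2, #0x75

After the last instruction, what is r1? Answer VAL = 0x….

VAL = 0xbd

[0] flags=0010 → (cmp)
[1] flags=0010 PL?T → r3=0x09
[2] flags=0010 GE?T → r1=0x53
[3] flags=0010 LS?F → skip
[4] flags=1000 → (cmp)
[5] flags=1000 CS?F → skip
[6] flags=1000 VC?T → r3=0x36
[7] flags=0010 → (cmp)
[8] flags=0010 GT?T → r1=0x74
[9] flags=0010 GE?T → r1=0xbd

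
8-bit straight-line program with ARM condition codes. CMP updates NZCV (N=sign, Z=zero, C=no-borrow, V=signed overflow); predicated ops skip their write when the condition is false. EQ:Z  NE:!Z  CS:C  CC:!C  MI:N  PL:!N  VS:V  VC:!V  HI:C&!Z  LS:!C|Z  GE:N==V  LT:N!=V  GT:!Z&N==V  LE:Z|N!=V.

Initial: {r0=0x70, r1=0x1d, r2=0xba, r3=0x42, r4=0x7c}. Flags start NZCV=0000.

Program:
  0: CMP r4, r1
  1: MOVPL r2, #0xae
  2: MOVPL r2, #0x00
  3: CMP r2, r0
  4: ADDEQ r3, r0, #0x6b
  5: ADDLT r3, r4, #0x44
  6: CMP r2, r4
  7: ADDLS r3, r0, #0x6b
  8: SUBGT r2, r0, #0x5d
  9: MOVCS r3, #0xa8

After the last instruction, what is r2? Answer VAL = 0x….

VAL = 0x00

[0] flags=0010 → (cmp)
[1] flags=0010 PL?T → r2=0xae
[2] flags=0010 PL?T → r2=0x00
[3] flags=1000 → (cmp)
[4] flags=1000 EQ?F → skip
[5] flags=1000 LT?T → r3=0xc0
[6] flags=1000 → (cmp)
[7] flags=1000 LS?T → r3=0xdb
[8] flags=1000 GT?F → skip
[9] flags=1000 CS?F → skip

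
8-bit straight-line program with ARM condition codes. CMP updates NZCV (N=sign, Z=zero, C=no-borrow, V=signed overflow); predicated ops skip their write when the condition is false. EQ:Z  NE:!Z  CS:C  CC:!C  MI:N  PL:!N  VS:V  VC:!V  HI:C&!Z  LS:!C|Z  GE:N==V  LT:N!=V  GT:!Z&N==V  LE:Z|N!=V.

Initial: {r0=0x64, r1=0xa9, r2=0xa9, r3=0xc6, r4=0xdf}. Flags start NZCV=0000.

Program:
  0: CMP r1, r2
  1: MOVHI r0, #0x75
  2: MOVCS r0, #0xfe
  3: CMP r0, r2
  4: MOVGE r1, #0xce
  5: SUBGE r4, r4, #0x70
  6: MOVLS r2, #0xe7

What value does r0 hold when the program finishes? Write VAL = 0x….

VAL = 0xfe

[0] flags=0110 → (cmp)
[1] flags=0110 HI?F → skip
[2] flags=0110 CS?T → r0=0xfe
[3] flags=0010 → (cmp)
[4] flags=0010 GE?T → r1=0xce
[5] flags=0010 GE?T → r4=0x6f
[6] flags=0010 LS?F → skip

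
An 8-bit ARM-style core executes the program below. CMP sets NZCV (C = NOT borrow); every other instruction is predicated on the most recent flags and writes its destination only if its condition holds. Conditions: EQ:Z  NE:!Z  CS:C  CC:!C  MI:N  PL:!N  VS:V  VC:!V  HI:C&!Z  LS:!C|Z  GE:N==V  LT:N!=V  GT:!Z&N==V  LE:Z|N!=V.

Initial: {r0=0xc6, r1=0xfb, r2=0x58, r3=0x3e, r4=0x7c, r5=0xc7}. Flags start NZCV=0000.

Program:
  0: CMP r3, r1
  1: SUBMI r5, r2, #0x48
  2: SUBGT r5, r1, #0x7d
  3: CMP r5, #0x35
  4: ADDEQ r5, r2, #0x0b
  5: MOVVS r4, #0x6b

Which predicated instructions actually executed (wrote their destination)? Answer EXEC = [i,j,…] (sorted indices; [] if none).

0: ✓ CMP  NZCV=0000
1: · SUBMI
2: ✓ SUBGT  r5←0x7e
3: ✓ CMP  NZCV=0010
4: · ADDEQ
5: · MOVVS

EXEC = [2]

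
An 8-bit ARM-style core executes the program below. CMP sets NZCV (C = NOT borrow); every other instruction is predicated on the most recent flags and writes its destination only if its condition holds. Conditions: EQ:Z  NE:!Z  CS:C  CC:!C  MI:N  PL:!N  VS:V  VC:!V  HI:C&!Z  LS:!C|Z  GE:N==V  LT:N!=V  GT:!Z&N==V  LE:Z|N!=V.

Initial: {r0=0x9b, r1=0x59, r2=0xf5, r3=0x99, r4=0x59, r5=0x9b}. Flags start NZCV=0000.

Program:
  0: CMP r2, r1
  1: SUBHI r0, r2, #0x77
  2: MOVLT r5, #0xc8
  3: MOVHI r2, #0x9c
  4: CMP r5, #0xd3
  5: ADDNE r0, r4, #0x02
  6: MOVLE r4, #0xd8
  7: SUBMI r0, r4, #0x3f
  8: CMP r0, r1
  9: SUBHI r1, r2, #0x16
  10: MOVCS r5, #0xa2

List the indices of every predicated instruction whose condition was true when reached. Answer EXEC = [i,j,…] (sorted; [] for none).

0: ✓ CMP  NZCV=1010
1: ✓ SUBHI  r0←0x7e
2: ✓ MOVLT  r5←0xc8
3: ✓ MOVHI  r2←0x9c
4: ✓ CMP  NZCV=1000
5: ✓ ADDNE  r0←0x5b
6: ✓ MOVLE  r4←0xd8
7: ✓ SUBMI  r0←0x99
8: ✓ CMP  NZCV=0011
9: ✓ SUBHI  r1←0x86
10: ✓ MOVCS  r5←0xa2

EXEC = [1,2,3,5,6,7,9,10]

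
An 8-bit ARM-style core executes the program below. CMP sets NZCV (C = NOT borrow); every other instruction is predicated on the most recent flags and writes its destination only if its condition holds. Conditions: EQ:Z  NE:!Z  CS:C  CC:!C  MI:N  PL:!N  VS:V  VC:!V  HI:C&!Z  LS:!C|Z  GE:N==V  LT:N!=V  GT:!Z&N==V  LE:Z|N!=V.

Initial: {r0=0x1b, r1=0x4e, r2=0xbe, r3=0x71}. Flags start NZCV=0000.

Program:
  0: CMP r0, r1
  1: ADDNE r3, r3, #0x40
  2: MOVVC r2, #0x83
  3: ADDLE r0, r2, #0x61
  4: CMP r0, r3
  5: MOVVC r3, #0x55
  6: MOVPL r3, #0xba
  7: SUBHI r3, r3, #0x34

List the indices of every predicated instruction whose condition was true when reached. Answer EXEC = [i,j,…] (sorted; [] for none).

EXEC = [1,2,3,5,6,7]

0: ✓ CMP  NZCV=1000
1: ✓ ADDNE  r3←0xb1
2: ✓ MOVVC  r2←0x83
3: ✓ ADDLE  r0←0xe4
4: ✓ CMP  NZCV=0010
5: ✓ MOVVC  r3←0x55
6: ✓ MOVPL  r3←0xba
7: ✓ SUBHI  r3←0x86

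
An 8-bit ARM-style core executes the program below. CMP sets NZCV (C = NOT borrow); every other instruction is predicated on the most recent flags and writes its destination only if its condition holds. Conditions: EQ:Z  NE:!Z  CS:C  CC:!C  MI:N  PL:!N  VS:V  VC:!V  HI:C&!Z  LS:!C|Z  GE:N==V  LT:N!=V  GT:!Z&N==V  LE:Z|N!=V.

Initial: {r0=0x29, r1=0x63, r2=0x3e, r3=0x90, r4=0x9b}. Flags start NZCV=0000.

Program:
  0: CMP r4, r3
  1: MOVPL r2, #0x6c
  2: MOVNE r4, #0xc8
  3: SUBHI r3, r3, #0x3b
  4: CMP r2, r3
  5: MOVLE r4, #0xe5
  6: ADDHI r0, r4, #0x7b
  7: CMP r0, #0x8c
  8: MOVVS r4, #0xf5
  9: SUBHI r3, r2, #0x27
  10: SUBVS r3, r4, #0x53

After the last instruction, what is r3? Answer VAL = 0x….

VAL = 0xa2

0: ✓ CMP  NZCV=0010
1: ✓ MOVPL  r2←0x6c
2: ✓ MOVNE  r4←0xc8
3: ✓ SUBHI  r3←0x55
4: ✓ CMP  NZCV=0010
5: · MOVLE
6: ✓ ADDHI  r0←0x43
7: ✓ CMP  NZCV=1001
8: ✓ MOVVS  r4←0xf5
9: · SUBHI
10: ✓ SUBVS  r3←0xa2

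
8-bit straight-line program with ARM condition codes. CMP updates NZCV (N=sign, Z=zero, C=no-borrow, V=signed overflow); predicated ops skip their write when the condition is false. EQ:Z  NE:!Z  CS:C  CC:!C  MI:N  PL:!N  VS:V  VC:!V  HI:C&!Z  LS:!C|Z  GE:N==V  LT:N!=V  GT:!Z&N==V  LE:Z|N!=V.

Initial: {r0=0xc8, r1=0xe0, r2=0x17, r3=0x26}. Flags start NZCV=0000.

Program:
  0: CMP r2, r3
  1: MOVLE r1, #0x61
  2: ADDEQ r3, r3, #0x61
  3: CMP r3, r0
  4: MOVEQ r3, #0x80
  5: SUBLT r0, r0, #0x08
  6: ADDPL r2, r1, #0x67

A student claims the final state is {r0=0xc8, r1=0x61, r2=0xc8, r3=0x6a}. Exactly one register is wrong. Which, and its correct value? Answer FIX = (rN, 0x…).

FIX = (r3, 0x26)

[0] flags=1000 → (cmp)
[1] flags=1000 LE?T → r1=0x61
[2] flags=1000 EQ?F → skip
[3] flags=0000 → (cmp)
[4] flags=0000 EQ?F → skip
[5] flags=0000 LT?F → skip
[6] flags=0000 PL?T → r2=0xc8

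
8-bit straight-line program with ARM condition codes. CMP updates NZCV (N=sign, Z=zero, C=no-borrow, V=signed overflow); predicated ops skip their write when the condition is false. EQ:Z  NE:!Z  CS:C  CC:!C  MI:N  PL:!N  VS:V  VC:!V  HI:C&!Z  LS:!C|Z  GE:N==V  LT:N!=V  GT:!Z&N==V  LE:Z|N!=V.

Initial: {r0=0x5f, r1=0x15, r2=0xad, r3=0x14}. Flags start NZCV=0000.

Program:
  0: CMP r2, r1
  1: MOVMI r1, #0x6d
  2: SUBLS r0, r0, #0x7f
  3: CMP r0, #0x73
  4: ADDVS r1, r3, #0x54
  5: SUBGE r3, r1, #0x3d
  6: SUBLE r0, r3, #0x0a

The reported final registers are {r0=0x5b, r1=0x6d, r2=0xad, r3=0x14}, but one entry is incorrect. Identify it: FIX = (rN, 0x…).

FIX = (r0, 0x0a)

[0] flags=1010 → (cmp)
[1] flags=1010 MI?T → r1=0x6d
[2] flags=1010 LS?F → skip
[3] flags=1000 → (cmp)
[4] flags=1000 VS?F → skip
[5] flags=1000 GE?F → skip
[6] flags=1000 LE?T → r0=0x0a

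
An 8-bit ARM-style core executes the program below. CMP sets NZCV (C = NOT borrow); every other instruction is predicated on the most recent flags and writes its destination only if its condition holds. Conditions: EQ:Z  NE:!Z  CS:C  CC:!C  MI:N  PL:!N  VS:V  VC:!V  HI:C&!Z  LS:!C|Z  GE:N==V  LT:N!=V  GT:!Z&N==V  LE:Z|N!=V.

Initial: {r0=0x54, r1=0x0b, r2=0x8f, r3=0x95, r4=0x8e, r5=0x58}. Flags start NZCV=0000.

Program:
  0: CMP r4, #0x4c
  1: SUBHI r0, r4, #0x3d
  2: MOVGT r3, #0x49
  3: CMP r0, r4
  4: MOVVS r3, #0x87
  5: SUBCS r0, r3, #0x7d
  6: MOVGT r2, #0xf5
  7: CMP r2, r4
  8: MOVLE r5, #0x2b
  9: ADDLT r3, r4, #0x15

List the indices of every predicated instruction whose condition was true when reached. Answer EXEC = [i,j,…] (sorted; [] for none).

EXEC = [1,4,6]

0: ✓ CMP  NZCV=0011
1: ✓ SUBHI  r0←0x51
2: · MOVGT
3: ✓ CMP  NZCV=1001
4: ✓ MOVVS  r3←0x87
5: · SUBCS
6: ✓ MOVGT  r2←0xf5
7: ✓ CMP  NZCV=0010
8: · MOVLE
9: · ADDLT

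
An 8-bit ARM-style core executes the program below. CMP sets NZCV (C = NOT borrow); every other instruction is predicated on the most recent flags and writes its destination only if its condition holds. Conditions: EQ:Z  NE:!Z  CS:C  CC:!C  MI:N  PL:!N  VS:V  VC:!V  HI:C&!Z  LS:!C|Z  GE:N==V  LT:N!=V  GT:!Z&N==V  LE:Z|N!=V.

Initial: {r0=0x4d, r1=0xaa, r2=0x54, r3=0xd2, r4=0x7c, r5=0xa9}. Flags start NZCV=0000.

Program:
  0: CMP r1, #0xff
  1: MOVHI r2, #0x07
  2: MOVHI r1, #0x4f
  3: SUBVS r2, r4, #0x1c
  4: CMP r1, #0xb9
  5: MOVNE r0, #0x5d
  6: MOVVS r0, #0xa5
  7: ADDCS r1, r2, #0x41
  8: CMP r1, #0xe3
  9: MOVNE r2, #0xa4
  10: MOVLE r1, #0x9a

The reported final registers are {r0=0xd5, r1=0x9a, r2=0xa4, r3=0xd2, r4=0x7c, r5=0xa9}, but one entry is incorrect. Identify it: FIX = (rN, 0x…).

FIX = (r0, 0x5d)

0: ✓ CMP  NZCV=1000
1: · MOVHI
2: · MOVHI
3: · SUBVS
4: ✓ CMP  NZCV=1000
5: ✓ MOVNE  r0←0x5d
6: · MOVVS
7: · ADDCS
8: ✓ CMP  NZCV=1000
9: ✓ MOVNE  r2←0xa4
10: ✓ MOVLE  r1←0x9a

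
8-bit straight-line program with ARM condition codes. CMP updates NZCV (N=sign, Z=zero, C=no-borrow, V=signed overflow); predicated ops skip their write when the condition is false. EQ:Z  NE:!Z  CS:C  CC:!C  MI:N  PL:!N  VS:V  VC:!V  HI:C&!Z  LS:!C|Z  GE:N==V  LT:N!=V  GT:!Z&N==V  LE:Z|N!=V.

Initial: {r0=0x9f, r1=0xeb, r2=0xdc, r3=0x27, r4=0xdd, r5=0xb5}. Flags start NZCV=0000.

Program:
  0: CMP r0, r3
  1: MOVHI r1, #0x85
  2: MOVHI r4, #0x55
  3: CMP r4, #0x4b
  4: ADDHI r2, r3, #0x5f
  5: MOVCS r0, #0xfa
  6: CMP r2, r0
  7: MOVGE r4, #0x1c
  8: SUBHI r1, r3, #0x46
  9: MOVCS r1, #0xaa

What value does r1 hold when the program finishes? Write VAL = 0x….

[0] flags=0011 → (cmp)
[1] flags=0011 HI?T → r1=0x85
[2] flags=0011 HI?T → r4=0x55
[3] flags=0010 → (cmp)
[4] flags=0010 HI?T → r2=0x86
[5] flags=0010 CS?T → r0=0xfa
[6] flags=1000 → (cmp)
[7] flags=1000 GE?F → skip
[8] flags=1000 HI?F → skip
[9] flags=1000 CS?F → skip

VAL = 0x85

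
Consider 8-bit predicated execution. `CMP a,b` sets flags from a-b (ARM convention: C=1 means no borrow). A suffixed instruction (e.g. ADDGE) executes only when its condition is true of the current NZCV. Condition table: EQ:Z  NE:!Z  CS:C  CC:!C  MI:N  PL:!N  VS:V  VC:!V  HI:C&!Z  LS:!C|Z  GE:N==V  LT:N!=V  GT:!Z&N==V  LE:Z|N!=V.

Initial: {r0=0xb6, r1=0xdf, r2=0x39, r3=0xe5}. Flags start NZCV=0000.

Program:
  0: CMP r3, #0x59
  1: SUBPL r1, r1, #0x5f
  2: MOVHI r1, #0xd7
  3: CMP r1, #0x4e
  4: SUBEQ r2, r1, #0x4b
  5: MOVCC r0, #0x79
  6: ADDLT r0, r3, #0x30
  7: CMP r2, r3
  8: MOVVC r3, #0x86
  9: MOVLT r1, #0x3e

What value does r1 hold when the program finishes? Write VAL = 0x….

[0] flags=1010 → (cmp)
[1] flags=1010 PL?F → skip
[2] flags=1010 HI?T → r1=0xd7
[3] flags=1010 → (cmp)
[4] flags=1010 EQ?F → skip
[5] flags=1010 CC?F → skip
[6] flags=1010 LT?T → r0=0x15
[7] flags=0000 → (cmp)
[8] flags=0000 VC?T → r3=0x86
[9] flags=0000 LT?F → skip

VAL = 0xd7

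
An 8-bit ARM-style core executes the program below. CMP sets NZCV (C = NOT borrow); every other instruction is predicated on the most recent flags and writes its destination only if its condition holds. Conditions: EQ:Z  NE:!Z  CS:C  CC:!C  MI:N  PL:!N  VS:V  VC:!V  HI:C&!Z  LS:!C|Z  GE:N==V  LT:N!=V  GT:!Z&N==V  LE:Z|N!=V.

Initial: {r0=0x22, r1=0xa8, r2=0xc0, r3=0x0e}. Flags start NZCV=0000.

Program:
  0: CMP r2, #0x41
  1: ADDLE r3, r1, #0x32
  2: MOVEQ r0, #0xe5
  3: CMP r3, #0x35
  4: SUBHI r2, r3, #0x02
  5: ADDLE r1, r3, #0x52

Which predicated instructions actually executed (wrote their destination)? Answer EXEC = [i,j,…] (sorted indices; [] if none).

EXEC = [1,4,5]

0: ✓ CMP  NZCV=0011
1: ✓ ADDLE  r3←0xda
2: · MOVEQ
3: ✓ CMP  NZCV=1010
4: ✓ SUBHI  r2←0xd8
5: ✓ ADDLE  r1←0x2c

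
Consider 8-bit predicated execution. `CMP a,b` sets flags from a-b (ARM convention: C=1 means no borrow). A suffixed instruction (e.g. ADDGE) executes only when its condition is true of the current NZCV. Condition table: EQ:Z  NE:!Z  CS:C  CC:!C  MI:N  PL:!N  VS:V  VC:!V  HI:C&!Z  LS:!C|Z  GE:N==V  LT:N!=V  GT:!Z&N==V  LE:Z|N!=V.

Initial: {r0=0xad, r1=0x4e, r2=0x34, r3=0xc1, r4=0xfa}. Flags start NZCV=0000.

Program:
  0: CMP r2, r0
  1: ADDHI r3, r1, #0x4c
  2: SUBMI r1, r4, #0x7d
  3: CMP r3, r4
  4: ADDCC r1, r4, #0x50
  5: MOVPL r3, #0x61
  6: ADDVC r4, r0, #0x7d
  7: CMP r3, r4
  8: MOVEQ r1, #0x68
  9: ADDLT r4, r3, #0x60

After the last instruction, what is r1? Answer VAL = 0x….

VAL = 0x4a

[0] flags=1001 → (cmp)
[1] flags=1001 HI?F → skip
[2] flags=1001 MI?T → r1=0x7d
[3] flags=1000 → (cmp)
[4] flags=1000 CC?T → r1=0x4a
[5] flags=1000 PL?F → skip
[6] flags=1000 VC?T → r4=0x2a
[7] flags=1010 → (cmp)
[8] flags=1010 EQ?F → skip
[9] flags=1010 LT?T → r4=0x21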